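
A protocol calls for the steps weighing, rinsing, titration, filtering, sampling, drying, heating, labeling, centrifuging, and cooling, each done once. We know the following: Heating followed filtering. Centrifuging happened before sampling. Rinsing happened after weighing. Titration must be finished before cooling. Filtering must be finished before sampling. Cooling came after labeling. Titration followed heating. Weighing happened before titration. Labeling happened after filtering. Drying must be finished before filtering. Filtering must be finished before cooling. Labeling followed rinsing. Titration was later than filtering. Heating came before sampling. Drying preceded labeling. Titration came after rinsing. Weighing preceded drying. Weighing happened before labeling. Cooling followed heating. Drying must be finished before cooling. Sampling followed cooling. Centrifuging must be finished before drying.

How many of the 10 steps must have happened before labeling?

Directly stated before labeling: drying, filtering, rinsing, and weighing.
Centrifuging reaches labeling via centrifuging → drying → labeling.
No chain forces titration (or any of the others) ahead of labeling.
That's centrifuging, drying, filtering, rinsing, and weighing — 5 in all.

5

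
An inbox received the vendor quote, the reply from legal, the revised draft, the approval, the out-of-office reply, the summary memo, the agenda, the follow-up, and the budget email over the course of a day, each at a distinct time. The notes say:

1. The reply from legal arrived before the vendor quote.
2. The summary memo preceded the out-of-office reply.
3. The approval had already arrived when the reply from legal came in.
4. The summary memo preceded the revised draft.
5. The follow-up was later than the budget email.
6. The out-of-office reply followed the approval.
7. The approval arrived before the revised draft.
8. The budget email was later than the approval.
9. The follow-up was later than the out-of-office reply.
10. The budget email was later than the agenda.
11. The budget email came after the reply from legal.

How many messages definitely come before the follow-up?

6

Directly stated before the follow-up: the budget email and the out-of-office reply.
The agenda reaches the follow-up via the agenda → the budget email → the follow-up.
The approval reaches the follow-up via the approval → the budget email → the follow-up.
The reply from legal reaches the follow-up via the reply from legal → the budget email → the follow-up.
Likewise the summary memo reaches the follow-up by chaining the stated constraints.
No chain forces the revised draft (or any of the others) ahead of the follow-up.
That's the agenda, the approval, the budget email, the out-of-office reply, the reply from legal, and the summary memo — 6 in all.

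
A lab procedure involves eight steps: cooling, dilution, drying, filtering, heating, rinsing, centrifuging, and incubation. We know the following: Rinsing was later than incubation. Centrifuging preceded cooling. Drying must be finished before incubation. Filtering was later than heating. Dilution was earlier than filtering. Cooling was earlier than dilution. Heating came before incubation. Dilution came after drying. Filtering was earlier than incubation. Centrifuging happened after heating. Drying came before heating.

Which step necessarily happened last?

Every other step has a chain of constraints placing it before rinsing, so rinsing is last.

rinsing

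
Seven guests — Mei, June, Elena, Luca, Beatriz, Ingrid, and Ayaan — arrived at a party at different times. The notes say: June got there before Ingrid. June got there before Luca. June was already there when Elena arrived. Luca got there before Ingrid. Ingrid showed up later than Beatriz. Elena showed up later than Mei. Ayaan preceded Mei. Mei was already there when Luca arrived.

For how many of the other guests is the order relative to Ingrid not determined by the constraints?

Forced before Ingrid: Ayaan, Beatriz, June, Luca, and Mei.
That leaves Elena with no forced order relative to Ingrid — 1.

1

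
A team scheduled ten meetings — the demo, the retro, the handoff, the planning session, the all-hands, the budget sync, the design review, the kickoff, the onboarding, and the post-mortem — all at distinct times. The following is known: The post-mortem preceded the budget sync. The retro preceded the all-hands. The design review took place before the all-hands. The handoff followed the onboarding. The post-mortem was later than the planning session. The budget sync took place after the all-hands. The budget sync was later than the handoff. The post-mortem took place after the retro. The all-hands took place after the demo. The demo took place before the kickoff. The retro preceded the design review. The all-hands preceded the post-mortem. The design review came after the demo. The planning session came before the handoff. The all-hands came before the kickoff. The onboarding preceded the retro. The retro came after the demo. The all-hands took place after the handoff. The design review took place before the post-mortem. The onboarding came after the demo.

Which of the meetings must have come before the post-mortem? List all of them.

Directly stated before the post-mortem: the all-hands, the design review, the planning session, and the retro.
The demo reaches the post-mortem via the demo → the retro → the post-mortem.
The handoff reaches the post-mortem via the handoff → the all-hands → the post-mortem.
The onboarding reaches the post-mortem via the onboarding → the retro → the post-mortem.

the all-hands, the demo, the design review, the handoff, the onboarding, the planning session, the retro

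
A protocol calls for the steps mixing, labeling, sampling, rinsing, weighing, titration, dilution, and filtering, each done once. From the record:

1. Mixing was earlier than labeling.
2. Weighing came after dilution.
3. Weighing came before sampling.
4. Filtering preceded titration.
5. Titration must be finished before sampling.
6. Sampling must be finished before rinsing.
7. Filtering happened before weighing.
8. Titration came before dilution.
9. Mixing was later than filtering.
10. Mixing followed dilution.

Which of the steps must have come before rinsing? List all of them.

Directly stated before rinsing: sampling.
Dilution reaches rinsing via dilution → weighing → sampling → rinsing.
Filtering reaches rinsing via filtering → titration → sampling → rinsing.
Titration reaches rinsing via titration → sampling → rinsing.
Likewise weighing reaches rinsing by chaining the stated constraints.
No chain forces labeling (or any of the others) ahead of rinsing.

dilution, filtering, sampling, titration, weighing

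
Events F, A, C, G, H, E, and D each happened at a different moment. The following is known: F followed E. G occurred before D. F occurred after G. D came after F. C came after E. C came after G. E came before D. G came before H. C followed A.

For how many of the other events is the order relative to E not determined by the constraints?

Forced after E: C, D, and F.
That leaves A, G, and H with no forced order relative to E — 3.

3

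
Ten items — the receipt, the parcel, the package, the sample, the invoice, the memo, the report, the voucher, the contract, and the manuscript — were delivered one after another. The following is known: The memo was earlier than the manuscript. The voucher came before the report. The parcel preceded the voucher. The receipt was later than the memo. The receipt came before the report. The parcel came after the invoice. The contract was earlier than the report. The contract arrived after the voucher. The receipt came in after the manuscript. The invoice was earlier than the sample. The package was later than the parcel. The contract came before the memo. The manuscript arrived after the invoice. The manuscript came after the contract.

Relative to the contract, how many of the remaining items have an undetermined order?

Forced before the contract: the invoice, the parcel, and the voucher; forced after the contract: the manuscript, the memo, the receipt, and the report.
That leaves the package and the sample with no forced order relative to the contract — 2.

2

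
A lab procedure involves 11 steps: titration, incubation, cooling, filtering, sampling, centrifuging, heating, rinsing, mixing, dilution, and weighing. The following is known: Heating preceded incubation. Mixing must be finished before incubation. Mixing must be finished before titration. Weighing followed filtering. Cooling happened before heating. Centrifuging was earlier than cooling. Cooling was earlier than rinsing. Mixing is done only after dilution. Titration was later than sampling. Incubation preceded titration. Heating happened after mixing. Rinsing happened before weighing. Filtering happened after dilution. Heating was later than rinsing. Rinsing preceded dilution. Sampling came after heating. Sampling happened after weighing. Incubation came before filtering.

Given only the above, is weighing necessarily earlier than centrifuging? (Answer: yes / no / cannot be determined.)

Tracing the constraints gives centrifuging → cooling → rinsing → weighing, so centrifuging must come before weighing.
That means weighing cannot be before centrifuging.

no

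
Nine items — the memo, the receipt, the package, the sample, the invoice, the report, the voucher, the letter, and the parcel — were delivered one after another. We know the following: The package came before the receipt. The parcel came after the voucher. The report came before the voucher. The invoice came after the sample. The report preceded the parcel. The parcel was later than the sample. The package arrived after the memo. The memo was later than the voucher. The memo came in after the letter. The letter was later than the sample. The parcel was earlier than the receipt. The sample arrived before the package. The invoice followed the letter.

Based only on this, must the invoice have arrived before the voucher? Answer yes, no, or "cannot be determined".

No chain of stated constraints runs from the invoice to the voucher, and none runs from the voucher to the invoice either.
So the relative order of the invoice and the voucher is not fixed by the given facts.

cannot be determined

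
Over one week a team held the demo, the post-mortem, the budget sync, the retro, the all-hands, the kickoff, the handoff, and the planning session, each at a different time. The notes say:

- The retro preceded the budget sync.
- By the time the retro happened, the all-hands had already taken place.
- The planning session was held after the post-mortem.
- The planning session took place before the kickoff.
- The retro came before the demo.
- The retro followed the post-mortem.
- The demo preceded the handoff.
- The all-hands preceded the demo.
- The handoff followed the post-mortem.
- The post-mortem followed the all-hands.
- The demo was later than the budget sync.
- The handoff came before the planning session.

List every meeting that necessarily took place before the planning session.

the all-hands, the budget sync, the demo, the handoff, the post-mortem, the retro

Directly stated before the planning session: the handoff and the post-mortem.
The all-hands reaches the planning session via the all-hands → the post-mortem → the planning session.
The budget sync reaches the planning session via the budget sync → the demo → the handoff → the planning session.
The demo reaches the planning session via the demo → the handoff → the planning session.
Likewise the retro reaches the planning session by chaining the stated constraints.
No chain forces the kickoff ahead of the planning session.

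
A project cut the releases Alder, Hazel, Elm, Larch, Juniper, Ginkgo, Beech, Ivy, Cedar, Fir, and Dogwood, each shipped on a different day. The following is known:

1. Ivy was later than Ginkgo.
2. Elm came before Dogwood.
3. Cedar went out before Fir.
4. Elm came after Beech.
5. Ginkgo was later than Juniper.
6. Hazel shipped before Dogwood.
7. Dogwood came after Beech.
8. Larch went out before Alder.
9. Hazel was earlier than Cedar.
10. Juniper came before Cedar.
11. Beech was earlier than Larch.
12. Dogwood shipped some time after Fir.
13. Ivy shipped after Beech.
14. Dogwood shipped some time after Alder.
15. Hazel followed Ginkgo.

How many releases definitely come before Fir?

4

Directly stated before Fir: Cedar.
Ginkgo reaches Fir via Ginkgo → Hazel → Cedar → Fir.
Hazel reaches Fir via Hazel → Cedar → Fir.
Juniper reaches Fir via Juniper → Cedar → Fir.
No chain forces Alder (or any of the others) ahead of Fir.
That's Cedar, Ginkgo, Hazel, and Juniper — 4 in all.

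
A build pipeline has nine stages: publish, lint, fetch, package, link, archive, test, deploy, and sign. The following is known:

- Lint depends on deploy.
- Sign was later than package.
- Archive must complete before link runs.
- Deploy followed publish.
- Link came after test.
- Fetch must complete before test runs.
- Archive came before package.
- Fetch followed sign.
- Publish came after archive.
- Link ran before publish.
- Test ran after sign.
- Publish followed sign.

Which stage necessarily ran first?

Archive has a chain of constraints placing it before every other stage, so archive must be first.

archive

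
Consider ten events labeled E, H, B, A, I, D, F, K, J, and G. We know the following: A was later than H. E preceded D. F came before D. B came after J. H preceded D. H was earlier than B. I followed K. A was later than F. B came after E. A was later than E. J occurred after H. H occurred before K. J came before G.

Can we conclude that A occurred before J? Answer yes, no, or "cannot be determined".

cannot be determined

No chain of stated constraints runs from A to J, and none runs from J to A either.
So the relative order of A and J is not fixed by the given facts.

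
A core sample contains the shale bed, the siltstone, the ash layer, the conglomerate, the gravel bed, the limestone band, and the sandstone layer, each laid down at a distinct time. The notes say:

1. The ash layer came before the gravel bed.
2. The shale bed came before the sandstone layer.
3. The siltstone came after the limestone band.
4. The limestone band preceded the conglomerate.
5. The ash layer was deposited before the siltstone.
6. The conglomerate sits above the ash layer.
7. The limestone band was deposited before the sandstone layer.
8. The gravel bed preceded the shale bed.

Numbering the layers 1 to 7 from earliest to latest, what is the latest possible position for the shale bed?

The shale bed must come before the sandstone layer — 1 layer forced after it.
Everything else can be placed before the shale bed in some valid order, so the shale bed can sit as late as position 7 − 1 = 6.

6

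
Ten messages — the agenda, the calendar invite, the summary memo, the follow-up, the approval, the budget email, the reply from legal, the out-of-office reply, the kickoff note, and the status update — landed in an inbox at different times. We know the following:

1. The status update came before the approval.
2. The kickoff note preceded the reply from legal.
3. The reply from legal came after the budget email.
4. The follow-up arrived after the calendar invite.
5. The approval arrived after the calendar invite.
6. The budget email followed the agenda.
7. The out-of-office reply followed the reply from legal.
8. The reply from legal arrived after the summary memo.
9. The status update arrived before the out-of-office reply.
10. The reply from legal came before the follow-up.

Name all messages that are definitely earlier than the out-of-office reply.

the agenda, the budget email, the kickoff note, the reply from legal, the status update, the summary memo

Directly stated before the out-of-office reply: the reply from legal and the status update.
The agenda reaches the out-of-office reply via the agenda → the budget email → the reply from legal → the out-of-office reply.
The budget email reaches the out-of-office reply via the budget email → the reply from legal → the out-of-office reply.
The kickoff note reaches the out-of-office reply via the kickoff note → the reply from legal → the out-of-office reply.
Likewise the summary memo reaches the out-of-office reply by chaining the stated constraints.
No chain forces the calendar invite (or any of the others) ahead of the out-of-office reply.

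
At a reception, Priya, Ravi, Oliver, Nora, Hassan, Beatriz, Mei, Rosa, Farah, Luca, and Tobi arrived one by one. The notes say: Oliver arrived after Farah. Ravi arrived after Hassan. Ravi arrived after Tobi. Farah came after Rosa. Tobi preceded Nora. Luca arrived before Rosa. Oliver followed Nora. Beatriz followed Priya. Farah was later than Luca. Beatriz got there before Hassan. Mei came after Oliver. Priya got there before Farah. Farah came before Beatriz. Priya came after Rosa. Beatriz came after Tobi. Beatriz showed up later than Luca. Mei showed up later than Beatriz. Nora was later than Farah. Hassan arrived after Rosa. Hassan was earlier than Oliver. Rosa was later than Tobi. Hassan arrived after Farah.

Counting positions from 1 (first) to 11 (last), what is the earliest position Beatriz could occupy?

6

Farah, Luca, Priya, Rosa, and Tobi must all come before Beatriz — 5 forced predecessors.
Nothing else is forced ahead of Beatriz, so their earliest slot is position 5 + 1 = 6.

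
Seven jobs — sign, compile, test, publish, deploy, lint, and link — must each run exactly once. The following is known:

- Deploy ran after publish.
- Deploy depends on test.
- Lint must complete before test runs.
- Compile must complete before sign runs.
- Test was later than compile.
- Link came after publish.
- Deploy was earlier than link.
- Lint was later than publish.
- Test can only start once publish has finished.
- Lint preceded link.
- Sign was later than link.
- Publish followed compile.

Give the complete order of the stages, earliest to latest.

compile, publish, lint, test, deploy, link, sign

The constraints fix every adjacent pair, so only one ordering works:
compile → publish → lint → test → deploy → link → sign.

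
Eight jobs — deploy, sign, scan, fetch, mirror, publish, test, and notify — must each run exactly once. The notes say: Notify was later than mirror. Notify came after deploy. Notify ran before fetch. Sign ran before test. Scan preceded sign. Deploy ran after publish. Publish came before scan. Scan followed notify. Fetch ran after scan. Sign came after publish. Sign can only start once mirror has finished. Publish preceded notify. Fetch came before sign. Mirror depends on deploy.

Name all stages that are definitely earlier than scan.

deploy, mirror, notify, publish

Directly stated before scan: notify and publish.
Deploy reaches scan via deploy → notify → scan.
Mirror reaches scan via mirror → notify → scan.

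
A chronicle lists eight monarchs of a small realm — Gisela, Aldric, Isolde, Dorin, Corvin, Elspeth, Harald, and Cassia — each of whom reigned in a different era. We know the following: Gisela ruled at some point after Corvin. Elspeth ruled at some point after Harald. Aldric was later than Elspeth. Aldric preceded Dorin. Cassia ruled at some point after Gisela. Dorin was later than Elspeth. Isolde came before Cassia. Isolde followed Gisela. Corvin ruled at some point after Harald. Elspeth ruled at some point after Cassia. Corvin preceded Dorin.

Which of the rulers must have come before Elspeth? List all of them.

Cassia, Corvin, Gisela, Harald, Isolde

Directly stated before Elspeth: Cassia and Harald.
Corvin reaches Elspeth via Corvin → Gisela → Cassia → Elspeth.
Gisela reaches Elspeth via Gisela → Cassia → Elspeth.
Isolde reaches Elspeth via Isolde → Cassia → Elspeth.
No chain forces Dorin (or any of the others) ahead of Elspeth.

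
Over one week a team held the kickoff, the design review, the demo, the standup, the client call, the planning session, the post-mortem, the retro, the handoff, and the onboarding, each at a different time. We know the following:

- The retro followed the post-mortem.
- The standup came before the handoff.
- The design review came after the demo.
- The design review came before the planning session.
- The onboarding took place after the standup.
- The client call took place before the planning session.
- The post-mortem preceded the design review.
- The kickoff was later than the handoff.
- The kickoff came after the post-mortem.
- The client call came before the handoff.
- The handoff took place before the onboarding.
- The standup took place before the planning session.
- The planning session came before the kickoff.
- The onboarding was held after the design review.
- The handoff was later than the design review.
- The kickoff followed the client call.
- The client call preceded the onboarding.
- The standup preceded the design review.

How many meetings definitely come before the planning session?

Directly stated before the planning session: the client call, the design review, and the standup.
The demo reaches the planning session via the demo → the design review → the planning session.
The post-mortem reaches the planning session via the post-mortem → the design review → the planning session.
That's the client call, the demo, the design review, the post-mortem, and the standup — 5 in all.

5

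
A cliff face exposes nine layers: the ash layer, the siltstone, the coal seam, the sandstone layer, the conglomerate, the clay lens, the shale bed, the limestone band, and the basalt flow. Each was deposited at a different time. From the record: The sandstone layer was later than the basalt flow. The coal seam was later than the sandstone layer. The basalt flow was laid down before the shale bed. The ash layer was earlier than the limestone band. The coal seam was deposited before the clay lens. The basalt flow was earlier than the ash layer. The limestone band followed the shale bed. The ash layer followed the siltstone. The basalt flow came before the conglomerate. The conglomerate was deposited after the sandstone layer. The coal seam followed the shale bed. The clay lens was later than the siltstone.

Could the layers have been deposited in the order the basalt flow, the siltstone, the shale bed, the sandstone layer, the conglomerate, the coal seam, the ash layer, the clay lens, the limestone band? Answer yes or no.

yes

Check each stated constraint against the proposed order — e.g. the basalt flow is ahead of the ash layer; the shale bed is ahead of the limestone band. Every pair is in the required order; nothing is violated.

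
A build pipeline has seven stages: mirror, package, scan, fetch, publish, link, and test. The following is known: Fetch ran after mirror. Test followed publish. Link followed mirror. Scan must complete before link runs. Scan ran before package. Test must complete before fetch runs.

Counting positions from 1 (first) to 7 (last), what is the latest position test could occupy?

Test must come before fetch — 1 stage forced after it.
Everything else can be placed before test in some valid order, so test can sit as late as position 7 − 1 = 6.

6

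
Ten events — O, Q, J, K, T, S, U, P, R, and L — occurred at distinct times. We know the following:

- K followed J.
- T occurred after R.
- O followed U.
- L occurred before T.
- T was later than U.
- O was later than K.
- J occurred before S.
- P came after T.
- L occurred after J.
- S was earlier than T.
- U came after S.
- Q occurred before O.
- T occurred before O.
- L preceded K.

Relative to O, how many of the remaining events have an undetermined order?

1

Forced before O: J, K, L, Q, R, S, T, and U.
That leaves P with no forced order relative to O — 1.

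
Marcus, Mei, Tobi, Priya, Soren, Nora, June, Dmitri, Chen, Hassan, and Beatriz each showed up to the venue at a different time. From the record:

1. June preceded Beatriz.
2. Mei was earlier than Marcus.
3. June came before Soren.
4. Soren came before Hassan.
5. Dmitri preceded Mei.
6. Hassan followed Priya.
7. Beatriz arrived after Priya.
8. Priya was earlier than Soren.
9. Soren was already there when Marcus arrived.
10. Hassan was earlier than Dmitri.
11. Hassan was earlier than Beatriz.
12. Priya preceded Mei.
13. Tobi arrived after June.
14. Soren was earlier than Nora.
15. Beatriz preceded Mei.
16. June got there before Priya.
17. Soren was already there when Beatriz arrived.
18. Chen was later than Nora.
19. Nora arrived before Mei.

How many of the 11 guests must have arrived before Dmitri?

Directly stated before Dmitri: Hassan.
June reaches Dmitri via June → Priya → Hassan → Dmitri.
Priya reaches Dmitri via Priya → Hassan → Dmitri.
Soren reaches Dmitri via Soren → Hassan → Dmitri.
That's Hassan, June, Priya, and Soren — 4 in all.

4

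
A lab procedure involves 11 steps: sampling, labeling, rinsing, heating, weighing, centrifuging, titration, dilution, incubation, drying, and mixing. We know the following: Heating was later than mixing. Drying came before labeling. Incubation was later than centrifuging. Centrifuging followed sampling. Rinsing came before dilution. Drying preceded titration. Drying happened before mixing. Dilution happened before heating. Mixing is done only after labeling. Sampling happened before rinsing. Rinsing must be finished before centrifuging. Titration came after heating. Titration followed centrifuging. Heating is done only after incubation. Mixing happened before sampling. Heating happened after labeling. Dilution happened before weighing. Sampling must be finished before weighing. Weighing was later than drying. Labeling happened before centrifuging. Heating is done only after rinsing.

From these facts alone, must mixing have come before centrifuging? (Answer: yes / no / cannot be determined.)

Chain the constraints: mixing → sampling → centrifuging. Each link is directly stated, so mixing comes before centrifuging.

yes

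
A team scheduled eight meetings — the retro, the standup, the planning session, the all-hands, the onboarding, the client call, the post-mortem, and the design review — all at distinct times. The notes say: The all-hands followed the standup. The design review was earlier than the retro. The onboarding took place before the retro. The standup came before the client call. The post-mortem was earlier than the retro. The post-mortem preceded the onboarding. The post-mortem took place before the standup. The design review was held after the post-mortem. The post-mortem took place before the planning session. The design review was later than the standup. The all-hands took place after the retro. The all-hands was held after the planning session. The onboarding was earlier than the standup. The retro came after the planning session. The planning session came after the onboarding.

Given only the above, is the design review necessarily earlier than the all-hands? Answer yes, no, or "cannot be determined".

yes

Chain the constraints: the design review → the retro → the all-hands. Each link is directly stated, so the design review comes before the all-hands.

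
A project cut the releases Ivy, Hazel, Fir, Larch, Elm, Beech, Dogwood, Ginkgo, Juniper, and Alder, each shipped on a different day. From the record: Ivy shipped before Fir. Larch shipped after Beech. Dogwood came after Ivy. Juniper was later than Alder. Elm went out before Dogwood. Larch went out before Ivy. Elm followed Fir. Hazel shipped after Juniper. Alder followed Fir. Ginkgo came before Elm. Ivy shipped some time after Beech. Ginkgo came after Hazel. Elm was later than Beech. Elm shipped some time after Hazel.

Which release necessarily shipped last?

Every other release has a chain of constraints placing it before Dogwood, so Dogwood is last.

Dogwood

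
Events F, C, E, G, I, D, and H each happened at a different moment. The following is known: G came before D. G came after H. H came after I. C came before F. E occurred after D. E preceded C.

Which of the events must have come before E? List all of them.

Directly stated before E: D.
G reaches E via G → D → E.
H reaches E via H → G → D → E.
I reaches E via I → H → G → D → E.
No chain forces F (or any of the others) ahead of E.

D, G, H, I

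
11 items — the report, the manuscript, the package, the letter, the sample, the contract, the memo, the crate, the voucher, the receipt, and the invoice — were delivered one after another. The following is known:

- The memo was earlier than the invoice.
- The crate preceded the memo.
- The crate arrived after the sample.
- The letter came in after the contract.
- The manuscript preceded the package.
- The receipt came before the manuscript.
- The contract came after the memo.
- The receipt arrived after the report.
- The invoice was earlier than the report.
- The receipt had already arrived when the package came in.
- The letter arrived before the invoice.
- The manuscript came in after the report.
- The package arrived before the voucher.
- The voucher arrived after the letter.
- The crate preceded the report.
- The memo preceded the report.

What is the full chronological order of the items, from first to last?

The constraints fix every adjacent pair, so only one ordering works:
the sample → the crate → the memo → the contract → the letter → the invoice → the report → the receipt → the manuscript → the package → the voucher.

the sample, the crate, the memo, the contract, the letter, the invoice, the report, the receipt, the manuscript, the package, the voucher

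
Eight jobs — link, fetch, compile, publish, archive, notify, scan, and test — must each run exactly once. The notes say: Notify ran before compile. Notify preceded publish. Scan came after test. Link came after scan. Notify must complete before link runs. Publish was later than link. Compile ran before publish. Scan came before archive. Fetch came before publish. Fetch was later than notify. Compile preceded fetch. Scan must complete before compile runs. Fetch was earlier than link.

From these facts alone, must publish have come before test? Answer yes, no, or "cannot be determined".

Tracing the constraints gives test → scan → link → publish, so test must come before publish.
That means publish cannot be before test.

no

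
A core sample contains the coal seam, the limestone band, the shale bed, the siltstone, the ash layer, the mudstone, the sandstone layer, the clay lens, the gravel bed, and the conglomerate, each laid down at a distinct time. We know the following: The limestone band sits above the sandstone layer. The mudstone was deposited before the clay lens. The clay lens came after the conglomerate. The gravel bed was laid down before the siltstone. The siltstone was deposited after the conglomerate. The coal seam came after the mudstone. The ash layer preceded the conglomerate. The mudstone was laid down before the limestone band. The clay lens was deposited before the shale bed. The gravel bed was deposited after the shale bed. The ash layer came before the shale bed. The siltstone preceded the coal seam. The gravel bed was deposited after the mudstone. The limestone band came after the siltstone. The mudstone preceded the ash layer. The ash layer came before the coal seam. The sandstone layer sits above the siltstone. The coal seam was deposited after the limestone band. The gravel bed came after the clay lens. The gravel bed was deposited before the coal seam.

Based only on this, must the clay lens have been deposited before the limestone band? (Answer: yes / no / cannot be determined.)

yes

Chain the constraints: the clay lens → the gravel bed → the siltstone → the limestone band. Each link is directly stated, so the clay lens comes before the limestone band.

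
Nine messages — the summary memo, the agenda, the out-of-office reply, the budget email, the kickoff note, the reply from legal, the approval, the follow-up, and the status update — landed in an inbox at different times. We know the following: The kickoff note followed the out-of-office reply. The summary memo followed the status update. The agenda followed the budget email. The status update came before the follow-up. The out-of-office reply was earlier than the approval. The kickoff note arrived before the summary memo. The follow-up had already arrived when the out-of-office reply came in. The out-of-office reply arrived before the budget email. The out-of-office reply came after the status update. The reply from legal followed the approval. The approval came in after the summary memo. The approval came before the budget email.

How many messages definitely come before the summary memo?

Directly stated before the summary memo: the kickoff note and the status update.
The follow-up reaches the summary memo via the follow-up → the out-of-office reply → the kickoff note → the summary memo.
The out-of-office reply reaches the summary memo via the out-of-office reply → the kickoff note → the summary memo.
No chain forces the reply from legal (or any of the others) ahead of the summary memo.
That's the follow-up, the kickoff note, the out-of-office reply, and the status update — 4 in all.

4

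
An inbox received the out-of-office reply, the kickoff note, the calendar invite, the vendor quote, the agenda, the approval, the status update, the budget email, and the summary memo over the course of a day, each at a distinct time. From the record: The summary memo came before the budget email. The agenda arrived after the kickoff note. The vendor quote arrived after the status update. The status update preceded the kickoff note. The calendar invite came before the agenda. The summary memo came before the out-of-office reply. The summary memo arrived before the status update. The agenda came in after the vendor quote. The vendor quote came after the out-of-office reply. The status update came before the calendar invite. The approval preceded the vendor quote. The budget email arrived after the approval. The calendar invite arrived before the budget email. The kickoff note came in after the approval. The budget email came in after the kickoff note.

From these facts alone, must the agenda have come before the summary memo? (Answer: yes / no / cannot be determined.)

Tracing the constraints gives the summary memo → the status update → the kickoff note → the agenda, so the summary memo must come before the agenda.
That means the agenda cannot be before the summary memo.

no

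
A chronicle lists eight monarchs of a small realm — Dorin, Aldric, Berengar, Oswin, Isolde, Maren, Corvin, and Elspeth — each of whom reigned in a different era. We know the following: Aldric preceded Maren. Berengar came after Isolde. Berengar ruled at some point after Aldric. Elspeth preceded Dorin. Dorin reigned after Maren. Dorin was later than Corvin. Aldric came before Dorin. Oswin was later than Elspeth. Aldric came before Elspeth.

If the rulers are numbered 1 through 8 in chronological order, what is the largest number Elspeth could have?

6

Elspeth must come before Dorin and Oswin — 2 rulers forced after them.
Everything else can be placed before Elspeth in some valid order, so Elspeth can sit as late as position 8 − 2 = 6.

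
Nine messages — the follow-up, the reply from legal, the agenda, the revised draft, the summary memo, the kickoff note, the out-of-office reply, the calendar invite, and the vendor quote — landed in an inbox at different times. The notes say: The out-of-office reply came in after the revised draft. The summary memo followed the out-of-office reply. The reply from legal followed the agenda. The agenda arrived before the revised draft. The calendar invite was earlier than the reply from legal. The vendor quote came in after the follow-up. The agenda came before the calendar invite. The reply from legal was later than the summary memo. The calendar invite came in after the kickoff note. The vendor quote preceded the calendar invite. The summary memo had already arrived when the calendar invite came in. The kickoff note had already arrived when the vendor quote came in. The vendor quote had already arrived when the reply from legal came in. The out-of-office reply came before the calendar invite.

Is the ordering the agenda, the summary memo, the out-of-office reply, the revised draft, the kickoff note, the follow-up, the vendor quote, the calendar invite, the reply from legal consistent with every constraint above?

no

The constraints require the revised draft before the out-of-office reply, but in the proposed sequence the out-of-office reply appears ahead of the revised draft. That one violation is enough.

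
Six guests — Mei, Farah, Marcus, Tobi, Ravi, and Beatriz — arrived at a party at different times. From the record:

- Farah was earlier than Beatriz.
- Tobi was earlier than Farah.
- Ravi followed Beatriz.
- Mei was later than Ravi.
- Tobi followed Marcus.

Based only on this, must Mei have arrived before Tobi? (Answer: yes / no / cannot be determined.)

Tracing the constraints gives Tobi → Farah → Beatriz → Ravi → Mei, so Tobi must come before Mei.
That means Mei cannot be before Tobi.

no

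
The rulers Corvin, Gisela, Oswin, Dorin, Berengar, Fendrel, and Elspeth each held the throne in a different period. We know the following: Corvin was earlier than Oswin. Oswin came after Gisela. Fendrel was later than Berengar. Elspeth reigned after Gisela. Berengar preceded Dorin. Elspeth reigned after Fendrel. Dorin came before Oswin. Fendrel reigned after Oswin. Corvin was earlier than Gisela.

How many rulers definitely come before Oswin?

Directly stated before Oswin: Corvin, Dorin, and Gisela.
Berengar reaches Oswin via Berengar → Dorin → Oswin.
That's Berengar, Corvin, Dorin, and Gisela — 4 in all.

4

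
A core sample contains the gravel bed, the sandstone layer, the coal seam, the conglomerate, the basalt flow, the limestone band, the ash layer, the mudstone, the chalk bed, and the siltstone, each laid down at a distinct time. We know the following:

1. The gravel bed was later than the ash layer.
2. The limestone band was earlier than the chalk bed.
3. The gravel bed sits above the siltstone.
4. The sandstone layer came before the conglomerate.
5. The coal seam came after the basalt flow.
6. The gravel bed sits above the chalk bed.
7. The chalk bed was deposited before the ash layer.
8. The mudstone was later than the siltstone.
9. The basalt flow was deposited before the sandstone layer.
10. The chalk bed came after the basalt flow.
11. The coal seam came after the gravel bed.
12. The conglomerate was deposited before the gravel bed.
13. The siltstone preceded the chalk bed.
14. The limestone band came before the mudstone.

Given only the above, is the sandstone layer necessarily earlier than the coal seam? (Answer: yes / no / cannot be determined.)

Chain the constraints: the sandstone layer → the conglomerate → the gravel bed → the coal seam. Each link is directly stated, so the sandstone layer comes before the coal seam.

yes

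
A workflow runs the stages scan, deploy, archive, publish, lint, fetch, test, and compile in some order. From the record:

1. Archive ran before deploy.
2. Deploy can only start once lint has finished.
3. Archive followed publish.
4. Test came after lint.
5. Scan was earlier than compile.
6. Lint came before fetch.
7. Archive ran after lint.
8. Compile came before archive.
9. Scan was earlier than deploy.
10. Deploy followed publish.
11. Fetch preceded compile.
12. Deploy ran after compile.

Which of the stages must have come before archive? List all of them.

compile, fetch, lint, publish, scan

Directly stated before archive: compile, lint, and publish.
Fetch reaches archive via fetch → compile → archive.
Scan reaches archive via scan → compile → archive.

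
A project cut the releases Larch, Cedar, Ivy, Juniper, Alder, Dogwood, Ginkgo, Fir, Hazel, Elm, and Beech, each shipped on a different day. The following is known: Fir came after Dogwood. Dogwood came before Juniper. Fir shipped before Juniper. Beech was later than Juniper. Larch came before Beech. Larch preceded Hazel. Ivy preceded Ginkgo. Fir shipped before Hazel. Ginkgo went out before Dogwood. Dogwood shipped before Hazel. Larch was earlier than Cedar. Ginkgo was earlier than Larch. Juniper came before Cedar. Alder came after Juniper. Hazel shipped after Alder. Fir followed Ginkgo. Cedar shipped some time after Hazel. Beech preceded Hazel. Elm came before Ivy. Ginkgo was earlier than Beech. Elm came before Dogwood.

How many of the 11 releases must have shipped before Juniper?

Directly stated before Juniper: Dogwood and Fir.
Elm reaches Juniper via Elm → Dogwood → Juniper.
Ginkgo reaches Juniper via Ginkgo → Dogwood → Juniper.
Ivy reaches Juniper via Ivy → Ginkgo → Dogwood → Juniper.
That's Dogwood, Elm, Fir, Ginkgo, and Ivy — 5 in all.

5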